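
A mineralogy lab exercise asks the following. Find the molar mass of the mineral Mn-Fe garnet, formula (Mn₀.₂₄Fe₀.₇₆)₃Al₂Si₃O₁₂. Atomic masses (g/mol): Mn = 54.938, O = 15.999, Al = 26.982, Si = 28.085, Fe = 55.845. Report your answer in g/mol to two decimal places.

M = 0.72(54.938) + 2.28(55.845) + 2(26.982) + 3(28.085) + 12(15.999)

497.09 g/mol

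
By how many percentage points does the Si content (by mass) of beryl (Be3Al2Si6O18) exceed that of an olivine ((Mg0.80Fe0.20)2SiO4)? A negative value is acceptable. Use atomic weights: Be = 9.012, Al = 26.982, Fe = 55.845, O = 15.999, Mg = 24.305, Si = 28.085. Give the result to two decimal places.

13.03 percentage points

M(Be3Al2Si6O18) = 537.492 g/mol, so wt% Si = 168.510/537.492 × 100 = 31.35%.
M((Mg0.80Fe0.20)2SiO4) = 153.307 g/mol, so wt% Si = 28.085/153.307 × 100 = 18.32%.
31.35 − 18.32 = 13.03 pp.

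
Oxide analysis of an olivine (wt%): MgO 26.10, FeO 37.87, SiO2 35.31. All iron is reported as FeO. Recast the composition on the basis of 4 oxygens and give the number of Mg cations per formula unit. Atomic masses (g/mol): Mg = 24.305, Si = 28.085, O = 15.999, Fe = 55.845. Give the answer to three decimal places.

MgO: 26.10/40.304 = 0.64758 mol → 0.64758 mol Mg, 0.64758 mol O.
FeO: 37.87/71.844 = 0.52711 mol → 0.52711 mol Fe, 0.52711 mol O.
SiO2: 35.31/60.083 = 0.58769 mol → 0.58769 mol Si, 1.17538 mol O.
Total oxygen = 2.35007 mol. Normalization factor = 4/2.35007 = 1.70208.
Mg per 4 O = 0.64758 × 1.70208 = 1.102.

1.102 Mg apfu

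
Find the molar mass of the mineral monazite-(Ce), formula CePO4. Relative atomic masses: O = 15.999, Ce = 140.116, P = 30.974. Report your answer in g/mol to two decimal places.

M = 1*140.116 + 1*30.974 + 4*15.999

235.09 g/mol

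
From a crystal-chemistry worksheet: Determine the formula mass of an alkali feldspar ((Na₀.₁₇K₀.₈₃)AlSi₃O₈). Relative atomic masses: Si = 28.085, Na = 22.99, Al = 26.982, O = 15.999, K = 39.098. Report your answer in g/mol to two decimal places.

275.59 g/mol

M = 0.17×22.99 + 0.83×39.098 + 1×26.982 + 3×28.085 + 8×15.999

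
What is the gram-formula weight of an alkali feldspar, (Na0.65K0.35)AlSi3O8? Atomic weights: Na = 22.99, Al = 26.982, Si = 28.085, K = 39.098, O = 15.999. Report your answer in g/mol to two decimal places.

267.86 g/mol

M = 0.65·22.99 + 0.35·39.098 + 1·26.982 + 3·28.085 + 8·15.999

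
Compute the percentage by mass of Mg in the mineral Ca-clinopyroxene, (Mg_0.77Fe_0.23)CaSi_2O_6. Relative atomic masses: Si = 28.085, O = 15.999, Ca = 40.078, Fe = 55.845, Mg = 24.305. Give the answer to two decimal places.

8.36 wt%

Formula mass = 0.77·24.305 + 0.23·55.845 + 1·40.078 + 2·28.085 + 6·15.999 = 223.801 g/mol, of which 18.715 g is Mg.
So Mg makes up 18.715/223.801 = 0.0836 of the mass, i.e. 8.36%.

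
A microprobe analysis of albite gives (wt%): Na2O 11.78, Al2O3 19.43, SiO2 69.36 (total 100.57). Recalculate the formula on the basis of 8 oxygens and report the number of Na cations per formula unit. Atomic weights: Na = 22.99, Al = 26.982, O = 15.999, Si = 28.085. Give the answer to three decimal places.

0.990 Na apfu

11.78 wt% Na2O ÷ 61.979 g/mol = 0.19006 mol, giving 0.38012 Na and 0.19006 O.
19.43 wt% Al2O3 ÷ 101.961 g/mol = 0.19056 mol, giving 0.38112 Al and 0.57168 O.
69.36 wt% SiO2 ÷ 60.083 g/mol = 1.15440 mol, giving 1.15440 Si and 2.30880 O.
Oxygen sums to 3.07054; scaling by 8/3.07054 = 2.60540 puts the formula on 8 O.
Na: 0.38012 × 2.60540 = 0.990 atoms per formula unit.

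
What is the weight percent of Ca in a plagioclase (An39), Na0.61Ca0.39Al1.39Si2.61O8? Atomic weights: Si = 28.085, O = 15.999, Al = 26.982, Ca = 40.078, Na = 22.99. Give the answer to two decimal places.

Molar mass of Na0.61Ca0.39Al1.39Si2.61O8: 0.61*22.99 + 0.39*40.078 + 1.39*26.982 + 2.61*28.085 + 8*15.999 = 268.453 g/mol.
Mass of Ca per formula unit: 0.39 × 40.078 = 15.630 g.
Weight fraction Ca = 15.630 / 268.453 = 0.0582.

5.82 weight percent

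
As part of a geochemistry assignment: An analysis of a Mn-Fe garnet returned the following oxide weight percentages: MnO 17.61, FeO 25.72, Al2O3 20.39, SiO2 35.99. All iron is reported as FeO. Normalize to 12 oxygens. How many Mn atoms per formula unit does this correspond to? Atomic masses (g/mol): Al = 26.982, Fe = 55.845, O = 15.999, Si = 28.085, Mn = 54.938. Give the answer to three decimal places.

MnO (M=70.937): mol = 0.24825; Mn = 0.24825, O = 0.24825.
FeO (M=71.844): mol = 0.35800; Fe = 0.35800, O = 0.35800.
Al2O3 (M=101.961): mol = 0.19998; Al = 0.39996, O = 0.59994.
SiO2 (M=60.083): mol = 0.59900; Si = 0.59900, O = 1.19800.
ΣO = 2.40419; factor = 12/ΣO = 4.99129.
Mn apfu = 0.24825 × 4.99129 = 1.239.

1.239 Mn apfu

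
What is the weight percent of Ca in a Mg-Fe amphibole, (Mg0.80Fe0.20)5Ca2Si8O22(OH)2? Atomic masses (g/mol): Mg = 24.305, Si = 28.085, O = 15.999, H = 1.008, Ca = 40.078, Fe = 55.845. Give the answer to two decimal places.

Molar mass of (Mg0.80Fe0.20)5Ca2Si8O22(OH)2: 4*24.305 + 1*55.845 + 2*40.078 + 8*28.085 + 24*15.999 + 2*1.008 = 843.893 g/mol.
Mass of Ca per formula unit: 2 × 40.078 = 80.156 g.
Weight fraction Ca = 80.156 / 843.893 = 0.0950.

9.50 weight percent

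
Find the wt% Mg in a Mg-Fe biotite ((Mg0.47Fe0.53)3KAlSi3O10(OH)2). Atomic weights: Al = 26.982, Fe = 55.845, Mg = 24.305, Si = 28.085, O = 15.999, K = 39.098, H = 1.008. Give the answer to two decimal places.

M((Mg0.47Fe0.53)3KAlSi3O10(OH)2) = 467.403 g/mol.
Mg contributes 1.41 × 24.305 = 34.270 g per mole.
34.270/467.403 = 0.0733 → 7.33%.

7.33 weight percent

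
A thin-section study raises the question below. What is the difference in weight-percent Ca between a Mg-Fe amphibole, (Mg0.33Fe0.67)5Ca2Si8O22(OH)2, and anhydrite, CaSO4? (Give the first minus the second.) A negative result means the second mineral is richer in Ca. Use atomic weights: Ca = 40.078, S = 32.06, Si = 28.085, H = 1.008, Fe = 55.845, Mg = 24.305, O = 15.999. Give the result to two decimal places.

First mineral: 80.156 g Ca in 918.012 g formula = 8.73 wt% Ca.
Second mineral: 40.078 g Ca in 136.134 g formula = 29.44 wt% Ca.
8.73% − 29.44% gives a difference of -20.71 percentage points.

-20.71 percentage points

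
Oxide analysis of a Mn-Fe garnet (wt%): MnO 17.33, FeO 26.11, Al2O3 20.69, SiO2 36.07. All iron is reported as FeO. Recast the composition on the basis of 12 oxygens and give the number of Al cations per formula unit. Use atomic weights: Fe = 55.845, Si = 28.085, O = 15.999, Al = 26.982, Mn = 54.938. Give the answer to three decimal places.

MnO: 17.33/70.937 = 0.24430 mol → 0.24430 mol Mn, 0.24430 mol O.
FeO: 26.11/71.844 = 0.36343 mol → 0.36343 mol Fe, 0.36343 mol O.
Al2O3: 20.69/101.961 = 0.20292 mol → 0.40584 mol Al, 0.60876 mol O.
SiO2: 36.07/60.083 = 0.60034 mol → 0.60034 mol Si, 1.20068 mol O.
Total oxygen = 2.41717 mol. Normalization factor = 12/2.41717 = 4.96448.
Al per 12 O = 0.40584 × 4.96448 = 2.015.

2.015 Al apfu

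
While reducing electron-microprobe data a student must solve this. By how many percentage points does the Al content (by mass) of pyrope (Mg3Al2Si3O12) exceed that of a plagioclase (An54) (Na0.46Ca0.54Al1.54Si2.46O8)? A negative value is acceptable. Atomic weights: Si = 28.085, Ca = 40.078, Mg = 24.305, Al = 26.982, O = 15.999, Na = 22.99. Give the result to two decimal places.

-1.95 percentage points

Al in Mg3Al2Si3O12: molar mass 403.122 g/mol; 2×26.982 = 53.964 g → 13.39 wt%.
Al in Na0.46Ca0.54Al1.54Si2.46O8: molar mass 270.851 g/mol; 1.54×26.982 = 41.552 g → 15.34 wt%.
Difference = 13.39 − 15.34 = -1.95 percentage points.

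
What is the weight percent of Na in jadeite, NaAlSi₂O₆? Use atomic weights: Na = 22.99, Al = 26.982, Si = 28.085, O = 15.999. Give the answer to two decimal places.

Formula mass = 1*22.99 + 1*26.982 + 2*28.085 + 6*15.999 = 202.136 g/mol, of which 22.990 g is Na.
So Na makes up 22.990/202.136 = 0.1137 of the mass, i.e. 11.37%.

11.37 wt%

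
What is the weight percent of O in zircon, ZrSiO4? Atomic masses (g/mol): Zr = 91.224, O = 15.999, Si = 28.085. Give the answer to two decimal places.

34.91 mass %

Formula mass = 1*91.224 + 1*28.085 + 4*15.999 = 183.305 g/mol, of which 63.996 g is O.
So O makes up 63.996/183.305 = 0.3491 of the mass, i.e. 34.91%.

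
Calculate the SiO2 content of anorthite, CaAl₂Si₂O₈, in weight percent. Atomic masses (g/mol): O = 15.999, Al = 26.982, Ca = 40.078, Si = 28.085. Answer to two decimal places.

43.19 wt%

Molar mass of CaAl₂Si₂O₈ = 1×40.078 + 2×26.982 + 2×28.085 + 8×15.999 = 278.204 g/mol.
Each formula unit contains 2 Si, equivalent to 2/1 = 2.0000 mol SiO2.
M(SiO2) = 1×28.085 + 2×15.999 = 60.083 g/mol.
Mass of SiO2 per formula unit = 2.0000 × 60.083 = 120.166 g.
SiO2 wt% = 120.166 / 278.204 × 100 = 43.19%.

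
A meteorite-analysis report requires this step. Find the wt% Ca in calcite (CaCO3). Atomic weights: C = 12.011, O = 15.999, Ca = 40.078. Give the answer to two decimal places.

Molar mass of CaCO3: 1·40.078 + 1·12.011 + 3·15.999 = 100.086 g/mol.
Mass of Ca per formula unit: 1 × 40.078 = 40.078 g.
Weight fraction Ca = 40.078 / 100.086 = 0.4004.

40.04 mass %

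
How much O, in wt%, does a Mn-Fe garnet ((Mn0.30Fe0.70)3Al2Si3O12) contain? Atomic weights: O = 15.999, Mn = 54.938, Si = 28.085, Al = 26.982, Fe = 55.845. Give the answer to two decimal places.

Molar mass of (Mn0.30Fe0.70)3Al2Si3O12: 0.90·54.938 + 2.10·55.845 + 2·26.982 + 3·28.085 + 12·15.999 = 496.926 g/mol.
Mass of O per formula unit: 12 × 15.999 = 191.988 g.
Weight fraction O = 191.988 / 496.926 = 0.3864.

38.64 wt%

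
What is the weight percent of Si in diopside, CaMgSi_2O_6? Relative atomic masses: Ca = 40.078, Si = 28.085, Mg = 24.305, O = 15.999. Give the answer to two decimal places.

Formula mass = 1*40.078 + 1*24.305 + 2*28.085 + 6*15.999 = 216.547 g/mol, of which 56.170 g is Si.
So Si makes up 56.170/216.547 = 0.2594 of the mass, i.e. 25.94%.

25.94 mass %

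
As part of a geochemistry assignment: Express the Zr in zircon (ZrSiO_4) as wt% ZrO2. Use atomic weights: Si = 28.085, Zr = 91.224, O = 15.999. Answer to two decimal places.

67.22 wt%

Molar mass of ZrSiO_4 = 1×91.224 + 1×28.085 + 4×15.999 = 183.305 g/mol.
Each formula unit contains 1 Zr, equivalent to 1/1 = 1.0000 mol ZrO2.
M(ZrO2) = 1×91.224 + 2×15.999 = 123.222 g/mol.
Mass of ZrO2 per formula unit = 1.0000 × 123.222 = 123.222 g.
ZrO2 wt% = 123.222 / 183.305 × 100 = 67.22%.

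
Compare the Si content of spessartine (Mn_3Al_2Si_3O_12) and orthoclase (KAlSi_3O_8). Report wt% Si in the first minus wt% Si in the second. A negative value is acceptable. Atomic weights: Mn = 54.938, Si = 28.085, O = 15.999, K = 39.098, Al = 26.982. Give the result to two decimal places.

M(Mn_3Al_2Si_3O_12) = 495.021 g/mol, so wt% Si = 84.255/495.021 × 100 = 17.02%.
M(KAlSi_3O_8) = 278.327 g/mol, so wt% Si = 84.255/278.327 × 100 = 30.27%.
17.02 − 30.27 = -13.25 pp.

-13.25 percentage points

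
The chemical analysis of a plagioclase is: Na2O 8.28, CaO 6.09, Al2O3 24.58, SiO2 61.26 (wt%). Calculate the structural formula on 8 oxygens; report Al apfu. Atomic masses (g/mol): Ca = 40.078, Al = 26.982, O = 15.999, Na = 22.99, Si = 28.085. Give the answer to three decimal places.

Na2O: 8.28/61.979 = 0.13359 mol → 0.26718 mol Na, 0.13359 mol O.
CaO: 6.09/56.077 = 0.10860 mol → 0.10860 mol Ca, 0.10860 mol O.
Al2O3: 24.58/101.961 = 0.24107 mol → 0.48214 mol Al, 0.72321 mol O.
SiO2: 61.26/60.083 = 1.01959 mol → 1.01959 mol Si, 2.03918 mol O.
Total oxygen = 3.00458 mol. Normalization factor = 8/3.00458 = 2.66260.
Al per 8 O = 0.48214 × 2.66260 = 1.284.

1.284 Al apfu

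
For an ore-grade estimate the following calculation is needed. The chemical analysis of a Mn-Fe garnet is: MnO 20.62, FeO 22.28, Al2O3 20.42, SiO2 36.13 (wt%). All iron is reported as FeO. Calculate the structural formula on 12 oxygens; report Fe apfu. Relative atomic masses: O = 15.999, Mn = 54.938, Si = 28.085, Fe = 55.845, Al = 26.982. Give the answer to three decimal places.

1.548 Fe apfu

MnO (M=70.937): mol = 0.29068; Mn = 0.29068, O = 0.29068.
FeO (M=71.844): mol = 0.31012; Fe = 0.31012, O = 0.31012.
Al2O3 (M=101.961): mol = 0.20027; Al = 0.40054, O = 0.60081.
SiO2 (M=60.083): mol = 0.60133; Si = 0.60133, O = 1.20266.
ΣO = 2.40427; factor = 12/ΣO = 4.99112.
Fe apfu = 0.31012 × 4.99112 = 1.548.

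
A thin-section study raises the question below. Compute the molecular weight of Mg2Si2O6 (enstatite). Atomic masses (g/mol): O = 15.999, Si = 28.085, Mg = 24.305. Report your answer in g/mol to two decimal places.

200.77 g/mol

M = 2·24.305 + 2·28.085 + 6·15.999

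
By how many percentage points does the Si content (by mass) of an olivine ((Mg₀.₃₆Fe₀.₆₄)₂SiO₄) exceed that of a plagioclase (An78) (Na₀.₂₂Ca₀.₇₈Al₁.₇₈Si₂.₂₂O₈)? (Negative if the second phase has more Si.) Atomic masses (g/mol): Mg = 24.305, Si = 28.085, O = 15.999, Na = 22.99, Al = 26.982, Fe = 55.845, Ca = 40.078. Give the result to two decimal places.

First mineral: 28.085 g Si in 181.062 g formula = 15.51 wt% Si.
Second mineral: 62.349 g Si in 274.687 g formula = 22.70 wt% Si.
15.51% − 22.70% gives a difference of -7.19 percentage points.

-7.19 percentage points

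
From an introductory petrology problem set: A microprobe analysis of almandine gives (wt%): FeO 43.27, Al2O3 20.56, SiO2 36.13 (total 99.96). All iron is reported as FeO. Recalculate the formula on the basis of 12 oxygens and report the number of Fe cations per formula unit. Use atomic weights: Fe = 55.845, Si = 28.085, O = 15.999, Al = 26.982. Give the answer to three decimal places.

FeO: 43.27/71.844 = 0.60228 mol → 0.60228 mol Fe, 0.60228 mol O.
Al2O3: 20.56/101.961 = 0.20165 mol → 0.40330 mol Al, 0.60495 mol O.
SiO2: 36.13/60.083 = 0.60133 mol → 0.60133 mol Si, 1.20266 mol O.
Total oxygen = 2.40989 mol. Normalization factor = 12/2.40989 = 4.97948.
Fe per 12 O = 0.60228 × 4.97948 = 2.999.

2.999 Fe apfu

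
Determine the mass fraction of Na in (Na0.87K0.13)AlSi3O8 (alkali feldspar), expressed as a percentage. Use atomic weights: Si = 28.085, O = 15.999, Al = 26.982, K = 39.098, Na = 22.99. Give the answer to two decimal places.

7.57 weight percent

Molar mass of (Na0.87K0.13)AlSi3O8: 0.87×22.99 + 0.13×39.098 + 1×26.982 + 3×28.085 + 8×15.999 = 264.313 g/mol.
Mass of Na per formula unit: 0.87 × 22.99 = 20.001 g.
Weight fraction Na = 20.001 / 264.313 = 0.0757.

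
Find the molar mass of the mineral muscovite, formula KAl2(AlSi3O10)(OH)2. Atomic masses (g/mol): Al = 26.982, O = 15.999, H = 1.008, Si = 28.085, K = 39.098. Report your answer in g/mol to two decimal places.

398.30 g/mol

K: 1 × 39.098 = 39.0980
Al: 3 × 26.982 = 80.9460
Si: 3 × 28.085 = 84.2550
O: 12 × 15.999 = 191.9880
H: 2 × 1.008 = 2.0160
Summing the contributions gives the formula mass.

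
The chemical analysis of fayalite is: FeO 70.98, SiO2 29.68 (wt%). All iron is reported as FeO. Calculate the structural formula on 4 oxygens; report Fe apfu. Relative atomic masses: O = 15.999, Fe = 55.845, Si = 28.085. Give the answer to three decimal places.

2.000 Fe apfu

70.98 wt% FeO ÷ 71.844 g/mol = 0.98797 mol, giving 0.98797 Fe and 0.98797 O.
29.68 wt% SiO2 ÷ 60.083 g/mol = 0.49398 mol, giving 0.49398 Si and 0.98796 O.
Oxygen sums to 1.97593; scaling by 4/1.97593 = 2.02436 puts the formula on 4 O.
Fe: 0.98797 × 2.02436 = 2.000 atoms per formula unit.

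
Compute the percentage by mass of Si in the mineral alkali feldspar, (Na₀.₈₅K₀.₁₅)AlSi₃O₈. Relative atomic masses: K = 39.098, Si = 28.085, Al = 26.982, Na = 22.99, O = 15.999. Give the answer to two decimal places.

Formula mass = 0.85·22.99 + 0.15·39.098 + 1·26.982 + 3·28.085 + 8·15.999 = 264.635 g/mol, of which 84.255 g is Si.
So Si makes up 84.255/264.635 = 0.3184 of the mass, i.e. 31.84%.

31.84 wt%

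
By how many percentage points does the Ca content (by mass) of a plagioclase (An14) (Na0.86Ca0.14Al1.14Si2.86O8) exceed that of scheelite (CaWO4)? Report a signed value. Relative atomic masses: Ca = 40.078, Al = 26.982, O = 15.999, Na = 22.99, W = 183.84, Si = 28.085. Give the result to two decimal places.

-11.80 percentage points

M(Na0.86Ca0.14Al1.14Si2.86O8) = 264.457 g/mol, so wt% Ca = 5.611/264.457 × 100 = 2.12%.
M(CaWO4) = 287.914 g/mol, so wt% Ca = 40.078/287.914 × 100 = 13.92%.
2.12 − 13.92 = -11.80 pp.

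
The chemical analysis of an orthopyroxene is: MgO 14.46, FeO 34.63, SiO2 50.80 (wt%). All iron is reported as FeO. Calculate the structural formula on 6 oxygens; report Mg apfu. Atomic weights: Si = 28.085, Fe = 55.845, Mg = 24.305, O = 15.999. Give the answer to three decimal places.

MgO (M=40.304): mol = 0.35877; Mg = 0.35877, O = 0.35877.
FeO (M=71.844): mol = 0.48202; Fe = 0.48202, O = 0.48202.
SiO2 (M=60.083): mol = 0.84550; Si = 0.84550, O = 1.69100.
ΣO = 2.53179; factor = 6/ΣO = 2.36986.
Mg apfu = 0.35877 × 2.36986 = 0.850.

0.850 Mg apfu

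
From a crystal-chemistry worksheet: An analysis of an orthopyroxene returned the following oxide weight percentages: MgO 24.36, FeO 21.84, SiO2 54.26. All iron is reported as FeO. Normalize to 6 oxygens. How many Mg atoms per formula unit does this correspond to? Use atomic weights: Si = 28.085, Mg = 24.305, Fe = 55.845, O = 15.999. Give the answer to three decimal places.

MgO (M=40.304): mol = 0.60441; Mg = 0.60441, O = 0.60441.
FeO (M=71.844): mol = 0.30399; Fe = 0.30399, O = 0.30399.
SiO2 (M=60.083): mol = 0.90308; Si = 0.90308, O = 1.80616.
ΣO = 2.71456; factor = 6/ΣO = 2.21030.
Mg apfu = 0.60441 × 2.21030 = 1.336.

1.336 Mg apfu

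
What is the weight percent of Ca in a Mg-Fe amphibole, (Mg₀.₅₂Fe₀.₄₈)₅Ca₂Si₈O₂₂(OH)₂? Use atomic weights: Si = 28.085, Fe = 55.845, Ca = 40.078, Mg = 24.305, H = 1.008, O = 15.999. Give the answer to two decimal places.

9.03 weight percent

Molar mass of (Mg₀.₅₂Fe₀.₄₈)₅Ca₂Si₈O₂₂(OH)₂: 2.60·24.305 + 2.40·55.845 + 2·40.078 + 8·28.085 + 24·15.999 + 2·1.008 = 888.049 g/mol.
Mass of Ca per formula unit: 2 × 40.078 = 80.156 g.
Weight fraction Ca = 80.156 / 888.049 = 0.0903.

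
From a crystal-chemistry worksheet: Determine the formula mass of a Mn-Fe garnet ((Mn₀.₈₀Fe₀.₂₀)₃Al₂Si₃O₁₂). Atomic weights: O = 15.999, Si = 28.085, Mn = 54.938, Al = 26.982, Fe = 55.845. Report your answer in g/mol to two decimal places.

The formula mass is the sum 2.40*54.938 + 0.60*55.845 + 2*26.982 + 3*28.085 + 12*15.999.

495.57 g/mol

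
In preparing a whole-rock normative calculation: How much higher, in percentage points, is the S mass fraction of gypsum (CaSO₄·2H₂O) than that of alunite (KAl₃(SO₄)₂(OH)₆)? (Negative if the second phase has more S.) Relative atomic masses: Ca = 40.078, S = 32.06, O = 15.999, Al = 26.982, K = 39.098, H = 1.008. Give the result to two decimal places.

3.14 percentage points

M(CaSO₄·2H₂O) = 172.164 g/mol, so wt% S = 32.060/172.164 × 100 = 18.62%.
M(KAl₃(SO₄)₂(OH)₆) = 414.198 g/mol, so wt% S = 64.120/414.198 × 100 = 15.48%.
18.62 − 15.48 = 3.14 pp.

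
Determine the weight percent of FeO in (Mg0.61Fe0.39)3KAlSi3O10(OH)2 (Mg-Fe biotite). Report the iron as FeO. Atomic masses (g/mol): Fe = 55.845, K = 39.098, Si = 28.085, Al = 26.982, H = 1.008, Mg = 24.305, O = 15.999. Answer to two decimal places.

Molar mass of (Mg0.61Fe0.39)3KAlSi3O10(OH)2 = 1.83·24.305 + 1.17·55.845 + 1·39.098 + 1·26.982 + 3·28.085 + 12·15.999 + 2·1.008 = 454.156 g/mol.
Each formula unit contains 1.17 Fe, equivalent to 1.17/1 = 1.1700 mol FeO.
M(FeO) = 1×55.845 + 1×15.999 = 71.844 g/mol.
Mass of FeO per formula unit = 1.1700 × 71.844 = 84.057 g.
FeO wt% = 84.057 / 454.156 × 100 = 18.51%.

18.51 wt%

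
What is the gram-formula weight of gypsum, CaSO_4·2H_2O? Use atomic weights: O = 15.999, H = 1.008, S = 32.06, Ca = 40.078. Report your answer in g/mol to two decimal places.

172.16 g/mol

M = 1·40.078 + 1·32.06 + 6·15.999 + 4·1.008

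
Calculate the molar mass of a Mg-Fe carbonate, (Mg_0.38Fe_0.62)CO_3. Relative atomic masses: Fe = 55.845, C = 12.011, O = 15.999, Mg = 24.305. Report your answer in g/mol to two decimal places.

103.87 g/mol

Mg: 0.38 × 24.305 = 9.2359
Fe: 0.62 × 55.845 = 34.6239
C: 1 × 12.011 = 12.0110
O: 3 × 15.999 = 47.9970
Summing the contributions gives the formula mass.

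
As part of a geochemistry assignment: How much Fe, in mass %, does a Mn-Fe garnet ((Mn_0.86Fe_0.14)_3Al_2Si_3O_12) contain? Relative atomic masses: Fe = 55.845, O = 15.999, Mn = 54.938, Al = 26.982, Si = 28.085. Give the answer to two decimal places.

M((Mn_0.86Fe_0.14)_3Al_2Si_3O_12) = 495.402 g/mol.
Fe contributes 0.42 × 55.845 = 23.455 g per mole.
23.455/495.402 = 0.0473 → 4.73%.

4.73 mass %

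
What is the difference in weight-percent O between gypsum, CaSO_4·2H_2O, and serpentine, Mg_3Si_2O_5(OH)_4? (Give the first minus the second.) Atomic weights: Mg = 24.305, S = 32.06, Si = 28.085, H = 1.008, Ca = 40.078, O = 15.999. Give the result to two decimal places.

3.80 percentage points

M(CaSO_4·2H_2O) = 172.164 g/mol, so wt% O = 95.994/172.164 × 100 = 55.76%.
M(Mg_3Si_2O_5(OH)_4) = 277.108 g/mol, so wt% O = 143.991/277.108 × 100 = 51.96%.
55.76 − 51.96 = 3.80 pp.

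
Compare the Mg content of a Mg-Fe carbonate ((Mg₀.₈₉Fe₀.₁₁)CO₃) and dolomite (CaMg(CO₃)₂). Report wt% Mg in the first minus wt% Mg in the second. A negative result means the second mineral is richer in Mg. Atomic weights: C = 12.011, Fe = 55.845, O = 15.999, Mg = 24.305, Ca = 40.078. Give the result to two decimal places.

11.46 percentage points

Mg in (Mg₀.₈₉Fe₀.₁₁)CO₃: molar mass 87.782 g/mol; 0.89×24.305 = 21.631 g → 24.64 wt%.
Mg in CaMg(CO₃)₂: molar mass 184.399 g/mol; 1×24.305 = 24.305 g → 13.18 wt%.
Difference = 24.64 − 13.18 = 11.46 percentage points.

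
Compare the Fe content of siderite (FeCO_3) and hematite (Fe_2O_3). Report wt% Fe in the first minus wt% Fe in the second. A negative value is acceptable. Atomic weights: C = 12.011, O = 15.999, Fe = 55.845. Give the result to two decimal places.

-21.74 percentage points

First mineral: 55.845 g Fe in 115.853 g formula = 48.20 wt% Fe.
Second mineral: 111.690 g Fe in 159.687 g formula = 69.94 wt% Fe.
48.20% − 69.94% gives a difference of -21.74 percentage points.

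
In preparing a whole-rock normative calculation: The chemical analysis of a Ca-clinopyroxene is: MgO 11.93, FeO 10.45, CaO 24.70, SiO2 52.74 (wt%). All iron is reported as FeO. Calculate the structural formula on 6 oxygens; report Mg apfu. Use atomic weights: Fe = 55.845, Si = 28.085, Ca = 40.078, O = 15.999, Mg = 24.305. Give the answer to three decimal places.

0.673 Mg apfu

MgO (M=40.304): mol = 0.29600; Mg = 0.29600, O = 0.29600.
FeO (M=71.844): mol = 0.14545; Fe = 0.14545, O = 0.14545.
CaO (M=56.077): mol = 0.44047; Ca = 0.44047, O = 0.44047.
SiO2 (M=60.083): mol = 0.87779; Si = 0.87779, O = 1.75558.
ΣO = 2.63750; factor = 6/ΣO = 2.27488.
Mg apfu = 0.29600 × 2.27488 = 0.673.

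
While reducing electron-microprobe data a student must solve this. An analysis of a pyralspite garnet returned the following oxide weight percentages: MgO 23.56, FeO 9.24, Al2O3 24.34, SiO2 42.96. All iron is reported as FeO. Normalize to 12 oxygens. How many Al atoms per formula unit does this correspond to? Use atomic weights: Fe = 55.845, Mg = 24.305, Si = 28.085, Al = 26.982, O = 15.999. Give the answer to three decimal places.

2.004 Al apfu

MgO: 23.56/40.304 = 0.58456 mol → 0.58456 mol Mg, 0.58456 mol O.
FeO: 9.24/71.844 = 0.12861 mol → 0.12861 mol Fe, 0.12861 mol O.
Al2O3: 24.34/101.961 = 0.23872 mol → 0.47744 mol Al, 0.71616 mol O.
SiO2: 42.96/60.083 = 0.71501 mol → 0.71501 mol Si, 1.43002 mol O.
Total oxygen = 2.85935 mol. Normalization factor = 12/2.85935 = 4.19676.
Al per 12 O = 0.47744 × 4.19676 = 2.004.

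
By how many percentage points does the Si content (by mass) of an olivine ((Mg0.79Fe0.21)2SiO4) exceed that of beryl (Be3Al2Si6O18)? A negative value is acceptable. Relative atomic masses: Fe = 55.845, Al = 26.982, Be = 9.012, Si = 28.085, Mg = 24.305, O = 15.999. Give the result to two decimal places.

M((Mg0.79Fe0.21)2SiO4) = 153.938 g/mol, so wt% Si = 28.085/153.938 × 100 = 18.24%.
M(Be3Al2Si6O18) = 537.492 g/mol, so wt% Si = 168.510/537.492 × 100 = 31.35%.
18.24 − 31.35 = -13.11 pp.

-13.11 percentage points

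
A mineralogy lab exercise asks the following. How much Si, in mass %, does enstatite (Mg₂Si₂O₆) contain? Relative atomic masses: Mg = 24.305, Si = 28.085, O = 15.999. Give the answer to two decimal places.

27.98 mass %

M(Mg₂Si₂O₆) = 200.774 g/mol.
Si contributes 2 × 28.085 = 56.170 g per mole.
56.170/200.774 = 0.2798 → 27.98%.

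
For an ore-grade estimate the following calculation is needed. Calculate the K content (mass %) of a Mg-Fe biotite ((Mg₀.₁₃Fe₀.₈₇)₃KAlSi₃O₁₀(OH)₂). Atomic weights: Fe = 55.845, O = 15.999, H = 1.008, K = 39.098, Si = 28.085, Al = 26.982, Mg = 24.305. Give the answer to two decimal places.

7.83 mass %

M((Mg₀.₁₃Fe₀.₈₇)₃KAlSi₃O₁₀(OH)₂) = 499.573 g/mol.
K contributes 1 × 39.098 = 39.098 g per mole.
39.098/499.573 = 0.0783 → 7.83%.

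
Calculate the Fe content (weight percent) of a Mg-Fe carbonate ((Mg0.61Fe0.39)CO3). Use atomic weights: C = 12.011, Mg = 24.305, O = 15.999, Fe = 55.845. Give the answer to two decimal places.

Molar mass of (Mg0.61Fe0.39)CO3: 0.61·24.305 + 0.39·55.845 + 1·12.011 + 3·15.999 = 96.614 g/mol.
Mass of Fe per formula unit: 0.39 × 55.845 = 21.780 g.
Weight fraction Fe = 21.780 / 96.614 = 0.2254.

22.54 weight percent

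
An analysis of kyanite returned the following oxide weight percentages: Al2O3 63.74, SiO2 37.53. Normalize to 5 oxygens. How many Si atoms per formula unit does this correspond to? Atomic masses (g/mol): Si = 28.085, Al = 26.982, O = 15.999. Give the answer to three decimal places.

1.000 Si apfu

Al2O3: 63.74/101.961 = 0.62514 mol → 1.25028 mol Al, 1.87542 mol O.
SiO2: 37.53/60.083 = 0.62464 mol → 0.62464 mol Si, 1.24928 mol O.
Total oxygen = 3.12470 mol. Normalization factor = 5/3.12470 = 1.60015.
Si per 5 O = 0.62464 × 1.60015 = 1.000.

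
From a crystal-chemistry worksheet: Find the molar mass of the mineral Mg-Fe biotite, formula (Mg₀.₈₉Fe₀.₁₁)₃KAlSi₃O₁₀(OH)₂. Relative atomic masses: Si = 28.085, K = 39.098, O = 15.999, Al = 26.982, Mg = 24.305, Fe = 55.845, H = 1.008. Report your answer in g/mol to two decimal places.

427.66 g/mol

M = 2.67×24.305 + 0.33×55.845 + 1×39.098 + 1×26.982 + 3×28.085 + 12×15.999 + 2×1.008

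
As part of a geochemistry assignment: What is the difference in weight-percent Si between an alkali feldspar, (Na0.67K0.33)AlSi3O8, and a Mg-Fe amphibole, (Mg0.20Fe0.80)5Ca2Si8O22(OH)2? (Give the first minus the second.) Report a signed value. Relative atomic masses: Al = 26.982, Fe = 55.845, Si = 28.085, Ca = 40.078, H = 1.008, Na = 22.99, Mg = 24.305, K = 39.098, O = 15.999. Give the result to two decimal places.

Si in (Na0.67K0.33)AlSi3O8: molar mass 267.535 g/mol; 3×28.085 = 84.255 g → 31.49 wt%.
Si in (Mg0.20Fe0.80)5Ca2Si8O22(OH)2: molar mass 938.513 g/mol; 8×28.085 = 224.680 g → 23.94 wt%.
Difference = 31.49 − 23.94 = 7.55 percentage points.

7.55 percentage points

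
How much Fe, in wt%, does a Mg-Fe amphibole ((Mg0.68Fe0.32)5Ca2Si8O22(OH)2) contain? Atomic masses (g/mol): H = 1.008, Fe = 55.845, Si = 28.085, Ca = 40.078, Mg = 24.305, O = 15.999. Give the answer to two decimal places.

10.36 wt%

Formula mass = 3.40×24.305 + 1.60×55.845 + 2×40.078 + 8×28.085 + 24×15.999 + 2×1.008 = 862.817 g/mol, of which 89.352 g is Fe.
So Fe makes up 89.352/862.817 = 0.1036 of the mass, i.e. 10.36%.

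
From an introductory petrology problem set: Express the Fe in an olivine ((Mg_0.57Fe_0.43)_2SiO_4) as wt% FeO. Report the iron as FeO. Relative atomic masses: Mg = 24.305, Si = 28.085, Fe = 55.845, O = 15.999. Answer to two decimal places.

Molar mass of (Mg_0.57Fe_0.43)_2SiO_4 = 1.14×24.305 + 0.86×55.845 + 1×28.085 + 4×15.999 = 167.815 g/mol.
Each formula unit contains 0.86 Fe, equivalent to 0.86/1 = 0.8600 mol FeO.
M(FeO) = 1×55.845 + 1×15.999 = 71.844 g/mol.
Mass of FeO per formula unit = 0.8600 × 71.844 = 61.786 g.
FeO wt% = 61.786 / 167.815 × 100 = 36.82%.

36.82 wt%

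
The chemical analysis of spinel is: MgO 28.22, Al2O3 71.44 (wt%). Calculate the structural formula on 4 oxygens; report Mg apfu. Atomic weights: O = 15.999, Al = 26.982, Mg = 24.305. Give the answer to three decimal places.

MgO (M=40.304): mol = 0.70018; Mg = 0.70018, O = 0.70018.
Al2O3 (M=101.961): mol = 0.70066; Al = 1.40132, O = 2.10198.
ΣO = 2.80216; factor = 4/ΣO = 1.42747.
Mg apfu = 0.70018 × 1.42747 = 0.999.

0.999 Mg apfu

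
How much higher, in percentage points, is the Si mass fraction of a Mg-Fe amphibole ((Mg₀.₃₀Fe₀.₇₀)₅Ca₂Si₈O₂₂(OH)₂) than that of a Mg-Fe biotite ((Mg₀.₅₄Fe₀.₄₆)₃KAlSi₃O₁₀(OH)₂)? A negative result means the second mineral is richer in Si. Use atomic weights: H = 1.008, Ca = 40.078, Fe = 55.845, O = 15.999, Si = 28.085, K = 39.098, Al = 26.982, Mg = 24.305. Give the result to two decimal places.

6.06 percentage points

First mineral: 224.680 g Si in 922.743 g formula = 24.35 wt% Si.
Second mineral: 84.255 g Si in 460.779 g formula = 18.29 wt% Si.
24.35% − 18.29% gives a difference of 6.06 percentage points.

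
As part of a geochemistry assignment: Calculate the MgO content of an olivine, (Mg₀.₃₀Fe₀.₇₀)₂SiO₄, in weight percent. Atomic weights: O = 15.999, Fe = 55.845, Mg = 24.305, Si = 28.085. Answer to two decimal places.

13.08 wt%

Formula mass = 184.847 g/mol.
0.60 Mg → 0.6000 mol MgO per formula unit; M(MgO) = 40.304, so MgO mass = 24.182 g.
24.182/184.847 × 100 = 13.08 wt%.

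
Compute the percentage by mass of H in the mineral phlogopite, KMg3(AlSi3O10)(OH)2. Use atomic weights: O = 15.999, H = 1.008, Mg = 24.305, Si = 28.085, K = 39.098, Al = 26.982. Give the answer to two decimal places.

0.48 wt%

Molar mass of KMg3(AlSi3O10)(OH)2: 1*39.098 + 3*24.305 + 1*26.982 + 3*28.085 + 12*15.999 + 2*1.008 = 417.254 g/mol.
Mass of H per formula unit: 2 × 1.008 = 2.016 g.
Weight fraction H = 2.016 / 417.254 = 0.0048.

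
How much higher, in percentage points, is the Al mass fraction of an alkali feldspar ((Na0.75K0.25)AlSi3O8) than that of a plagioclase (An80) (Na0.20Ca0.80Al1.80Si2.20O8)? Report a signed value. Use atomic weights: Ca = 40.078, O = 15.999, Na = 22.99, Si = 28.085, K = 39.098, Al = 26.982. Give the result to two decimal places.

M((Na0.75K0.25)AlSi3O8) = 266.246 g/mol, so wt% Al = 26.982/266.246 × 100 = 10.13%.
M(Na0.20Ca0.80Al1.80Si2.20O8) = 275.007 g/mol, so wt% Al = 48.568/275.007 × 100 = 17.66%.
10.13 − 17.66 = -7.53 pp.

-7.53 percentage points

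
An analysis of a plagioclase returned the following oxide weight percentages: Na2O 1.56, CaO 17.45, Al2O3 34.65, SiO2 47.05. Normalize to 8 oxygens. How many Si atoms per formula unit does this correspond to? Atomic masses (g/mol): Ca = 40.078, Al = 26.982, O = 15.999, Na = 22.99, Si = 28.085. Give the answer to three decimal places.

1.56 wt% Na2O ÷ 61.979 g/mol = 0.02517 mol, giving 0.05034 Na and 0.02517 O.
17.45 wt% CaO ÷ 56.077 g/mol = 0.31118 mol, giving 0.31118 Ca and 0.31118 O.
34.65 wt% Al2O3 ÷ 101.961 g/mol = 0.33984 mol, giving 0.67968 Al and 1.01952 O.
47.05 wt% SiO2 ÷ 60.083 g/mol = 0.78308 mol, giving 0.78308 Si and 1.56616 O.
Oxygen sums to 2.92203; scaling by 8/2.92203 = 2.73782 puts the formula on 8 O.
Si: 0.78308 × 2.73782 = 2.144 atoms per formula unit.

2.144 Si apfu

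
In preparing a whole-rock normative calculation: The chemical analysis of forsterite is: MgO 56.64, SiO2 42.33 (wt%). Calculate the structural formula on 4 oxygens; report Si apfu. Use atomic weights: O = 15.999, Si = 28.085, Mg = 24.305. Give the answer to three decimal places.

MgO: 56.64/40.304 = 1.40532 mol → 1.40532 mol Mg, 1.40532 mol O.
SiO2: 42.33/60.083 = 0.70453 mol → 0.70453 mol Si, 1.40906 mol O.
Total oxygen = 2.81438 mol. Normalization factor = 4/2.81438 = 1.42127.
Si per 4 O = 0.70453 × 1.42127 = 1.001.

1.001 Si apfu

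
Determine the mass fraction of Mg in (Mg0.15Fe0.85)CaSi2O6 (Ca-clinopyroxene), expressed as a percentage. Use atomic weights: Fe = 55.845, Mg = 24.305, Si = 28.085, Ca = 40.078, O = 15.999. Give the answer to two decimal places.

M((Mg0.15Fe0.85)CaSi2O6) = 243.356 g/mol.
Mg contributes 0.15 × 24.305 = 3.646 g per mole.
3.646/243.356 = 0.0150 → 1.50%.

1.50 wt%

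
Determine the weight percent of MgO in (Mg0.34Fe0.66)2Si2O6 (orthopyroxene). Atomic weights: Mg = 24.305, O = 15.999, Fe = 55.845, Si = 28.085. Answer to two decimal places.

M((Mg0.34Fe0.66)2Si2O6) = 242.407 g/mol; M(MgO) = 40.304 g/mol.
Moles MgO per formula unit = 0.68 Mg ÷ 1 = 0.6800.
MgO fraction = (0.6800 × 40.304) / 242.407 = 27.407/242.407 = 0.1131.

11.31 wt%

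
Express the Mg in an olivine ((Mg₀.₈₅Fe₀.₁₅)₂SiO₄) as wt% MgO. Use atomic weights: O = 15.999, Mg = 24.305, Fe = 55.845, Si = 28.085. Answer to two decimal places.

M((Mg₀.₈₅Fe₀.₁₅)₂SiO₄) = 150.153 g/mol; M(MgO) = 40.304 g/mol.
Moles MgO per formula unit = 1.70 Mg ÷ 1 = 1.7000.
MgO fraction = (1.7000 × 40.304) / 150.153 = 68.517/150.153 = 0.4563.

45.63 wt%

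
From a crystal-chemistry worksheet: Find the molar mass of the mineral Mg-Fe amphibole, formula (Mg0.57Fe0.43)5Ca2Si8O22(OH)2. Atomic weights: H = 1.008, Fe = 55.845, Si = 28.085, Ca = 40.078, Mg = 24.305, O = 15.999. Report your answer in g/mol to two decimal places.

880.16 g/mol

The formula mass is the sum 2.85×24.305 + 2.15×55.845 + 2×40.078 + 8×28.085 + 24×15.999 + 2×1.008.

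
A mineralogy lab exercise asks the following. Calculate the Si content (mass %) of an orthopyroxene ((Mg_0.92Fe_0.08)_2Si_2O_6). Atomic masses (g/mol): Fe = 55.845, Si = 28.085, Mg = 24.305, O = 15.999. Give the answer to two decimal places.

27.29 mass %

Formula mass = 1.84*24.305 + 0.16*55.845 + 2*28.085 + 6*15.999 = 205.820 g/mol, of which 56.170 g is Si.
So Si makes up 56.170/205.820 = 0.2729 of the mass, i.e. 27.29%.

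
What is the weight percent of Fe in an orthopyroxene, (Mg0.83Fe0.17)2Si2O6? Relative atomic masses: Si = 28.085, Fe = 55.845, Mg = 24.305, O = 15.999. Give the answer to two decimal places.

8.98 weight percent

Formula mass = 1.66*24.305 + 0.34*55.845 + 2*28.085 + 6*15.999 = 211.498 g/mol, of which 18.987 g is Fe.
So Fe makes up 18.987/211.498 = 0.0898 of the mass, i.e. 8.98%.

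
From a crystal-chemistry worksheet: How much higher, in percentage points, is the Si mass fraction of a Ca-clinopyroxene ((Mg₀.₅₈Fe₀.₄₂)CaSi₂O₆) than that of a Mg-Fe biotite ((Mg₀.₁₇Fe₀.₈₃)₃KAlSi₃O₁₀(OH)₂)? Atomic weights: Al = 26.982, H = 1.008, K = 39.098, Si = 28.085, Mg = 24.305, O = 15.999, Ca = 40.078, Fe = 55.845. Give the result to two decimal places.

M((Mg₀.₅₈Fe₀.₄₂)CaSi₂O₆) = 229.794 g/mol, so wt% Si = 56.170/229.794 × 100 = 24.44%.
M((Mg₀.₁₇Fe₀.₈₃)₃KAlSi₃O₁₀(OH)₂) = 495.789 g/mol, so wt% Si = 84.255/495.789 × 100 = 16.99%.
24.44 − 16.99 = 7.45 pp.

7.45 percentage points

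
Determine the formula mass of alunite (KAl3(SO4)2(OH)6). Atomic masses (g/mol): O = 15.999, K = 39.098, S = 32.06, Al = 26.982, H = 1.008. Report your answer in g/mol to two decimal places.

The formula mass is the sum 1·39.098 + 3·26.982 + 2·32.06 + 14·15.999 + 6·1.008.

414.20 g/mol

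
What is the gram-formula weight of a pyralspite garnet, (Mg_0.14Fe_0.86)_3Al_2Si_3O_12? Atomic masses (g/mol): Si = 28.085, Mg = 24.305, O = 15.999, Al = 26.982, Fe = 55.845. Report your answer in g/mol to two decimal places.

Mg: 0.42 × 24.305 = 10.2081
Fe: 2.58 × 55.845 = 144.0801
Al: 2 × 26.982 = 53.9640
Si: 3 × 28.085 = 84.2550
O: 12 × 15.999 = 191.9880
Summing the contributions gives the formula mass.

484.50 g/mol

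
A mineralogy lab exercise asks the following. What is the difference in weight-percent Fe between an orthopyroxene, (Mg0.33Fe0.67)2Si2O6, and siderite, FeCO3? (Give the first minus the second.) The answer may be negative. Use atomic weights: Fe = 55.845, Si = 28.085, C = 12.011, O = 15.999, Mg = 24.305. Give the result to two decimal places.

-17.41 percentage points

M((Mg0.33Fe0.67)2Si2O6) = 243.038 g/mol, so wt% Fe = 74.832/243.038 × 100 = 30.79%.
M(FeCO3) = 115.853 g/mol, so wt% Fe = 55.845/115.853 × 100 = 48.20%.
30.79 − 48.20 = -17.41 pp.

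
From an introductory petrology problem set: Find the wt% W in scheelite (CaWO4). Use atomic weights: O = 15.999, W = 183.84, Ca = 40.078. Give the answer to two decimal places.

63.85 weight percent

M(CaWO4) = 287.914 g/mol.
W contributes 1 × 183.84 = 183.840 g per mole.
183.840/287.914 = 0.6385 → 63.85%.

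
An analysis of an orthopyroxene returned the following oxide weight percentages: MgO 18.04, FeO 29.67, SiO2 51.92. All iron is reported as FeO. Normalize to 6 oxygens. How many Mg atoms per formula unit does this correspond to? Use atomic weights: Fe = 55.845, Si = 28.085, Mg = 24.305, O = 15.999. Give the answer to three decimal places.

1.037 Mg apfu

18.04 wt% MgO ÷ 40.304 g/mol = 0.44760 mol, giving 0.44760 Mg and 0.44760 O.
29.67 wt% FeO ÷ 71.844 g/mol = 0.41298 mol, giving 0.41298 Fe and 0.41298 O.
51.92 wt% SiO2 ÷ 60.083 g/mol = 0.86414 mol, giving 0.86414 Si and 1.72828 O.
Oxygen sums to 2.58886; scaling by 6/2.58886 = 2.31762 puts the formula on 6 O.
Mg: 0.44760 × 2.31762 = 1.037 atoms per formula unit.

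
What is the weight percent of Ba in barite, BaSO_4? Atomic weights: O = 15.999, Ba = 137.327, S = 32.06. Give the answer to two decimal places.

Formula mass = 1*137.327 + 1*32.06 + 4*15.999 = 233.383 g/mol, of which 137.327 g is Ba.
So Ba makes up 137.327/233.383 = 0.5884 of the mass, i.e. 58.84%.

58.84 mass %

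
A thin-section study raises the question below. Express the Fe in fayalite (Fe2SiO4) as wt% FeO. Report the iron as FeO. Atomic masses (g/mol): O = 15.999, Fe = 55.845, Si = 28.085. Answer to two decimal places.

70.51 wt%

Formula mass = 203.771 g/mol.
2 Fe → 2.0000 mol FeO per formula unit; M(FeO) = 71.844, so FeO mass = 143.688 g.
143.688/203.771 × 100 = 70.51 wt%.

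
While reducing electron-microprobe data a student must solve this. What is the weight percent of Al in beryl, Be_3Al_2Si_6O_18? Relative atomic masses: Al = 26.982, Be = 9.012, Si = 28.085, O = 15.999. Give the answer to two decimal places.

M(Be_3Al_2Si_6O_18) = 537.492 g/mol.
Al contributes 2 × 26.982 = 53.964 g per mole.
53.964/537.492 = 0.1004 → 10.04%.

10.04 mass %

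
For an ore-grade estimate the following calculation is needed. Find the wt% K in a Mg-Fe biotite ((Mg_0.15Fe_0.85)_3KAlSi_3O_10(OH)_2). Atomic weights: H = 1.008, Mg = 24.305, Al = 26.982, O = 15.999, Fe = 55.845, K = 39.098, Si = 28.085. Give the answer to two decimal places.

7.86 weight percent

Formula mass = 0.45·24.305 + 2.55·55.845 + 1·39.098 + 1·26.982 + 3·28.085 + 12·15.999 + 2·1.008 = 497.681 g/mol, of which 39.098 g is K.
So K makes up 39.098/497.681 = 0.0786 of the mass, i.e. 7.86%.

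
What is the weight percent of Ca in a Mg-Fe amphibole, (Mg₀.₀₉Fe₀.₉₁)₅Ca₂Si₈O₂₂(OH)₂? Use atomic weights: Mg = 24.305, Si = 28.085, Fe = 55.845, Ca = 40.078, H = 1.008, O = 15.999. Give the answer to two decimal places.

M((Mg₀.₀₉Fe₀.₉₁)₅Ca₂Si₈O₂₂(OH)₂) = 955.860 g/mol.
Ca contributes 2 × 40.078 = 80.156 g per mole.
80.156/955.860 = 0.0839 → 8.39%.

8.39 wt%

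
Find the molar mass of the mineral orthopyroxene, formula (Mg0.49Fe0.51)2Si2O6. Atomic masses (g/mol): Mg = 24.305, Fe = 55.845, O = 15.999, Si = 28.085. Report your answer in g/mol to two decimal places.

The formula mass is the sum 0.98·24.305 + 1.02·55.845 + 2·28.085 + 6·15.999.

232.94 g/mol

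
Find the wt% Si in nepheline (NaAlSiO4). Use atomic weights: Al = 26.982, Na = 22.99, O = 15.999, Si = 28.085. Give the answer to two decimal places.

M(NaAlSiO4) = 142.053 g/mol.
Si contributes 1 × 28.085 = 28.085 g per mole.
28.085/142.053 = 0.1977 → 19.77%.

19.77 mass %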